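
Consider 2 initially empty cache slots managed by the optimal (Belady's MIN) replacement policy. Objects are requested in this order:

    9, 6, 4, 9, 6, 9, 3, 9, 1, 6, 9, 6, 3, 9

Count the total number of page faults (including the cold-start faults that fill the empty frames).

9 -> fault, frames {9}
6 -> fault, frames {9,6}
4 -> fault, evict 6, frames {9,4}
9 -> hit
6 -> fault, evict 4, frames {9,6}
9 -> hit
3 -> fault, evict 6, frames {9,3}
9 -> hit
1 -> fault, evict 3, frames {9,1}
6 -> fault, evict 1, frames {9,6}
9 -> hit
6 -> hit
3 -> fault, evict 6, frames {9,3}
9 -> hit
Page faults: 8.

8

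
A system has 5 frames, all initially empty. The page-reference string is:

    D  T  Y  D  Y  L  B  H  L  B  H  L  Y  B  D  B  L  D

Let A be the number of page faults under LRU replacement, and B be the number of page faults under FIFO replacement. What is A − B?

Under LRU: F F F . . F F F . . . . . . . . . . → 6 faults.
Under FIFO: F F F . . F F F . . . . . . F . . . → 7 faults.
A − B = 6 − 7 = -1.

-1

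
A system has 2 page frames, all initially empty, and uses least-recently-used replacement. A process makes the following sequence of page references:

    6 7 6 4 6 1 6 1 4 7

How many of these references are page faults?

6: miss, frames [6]
7: miss, frames [6, 7]
6: hit
4: miss, evict 7, frames [6, 4]
6: hit
1: miss, evict 4, frames [6, 1]
6: hit
1: hit
4: miss, evict 6, frames [1, 4]
7: miss, evict 1, frames [4, 7]
Page faults: 6.

6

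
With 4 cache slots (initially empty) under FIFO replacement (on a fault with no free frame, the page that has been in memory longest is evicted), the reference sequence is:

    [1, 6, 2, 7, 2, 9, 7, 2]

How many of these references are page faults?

1: fault, frames {1}
6: fault, frames {1,6}
2: fault, frames {1,6,2}
7: fault, frames {1,6,2,7}
2: hit
9: fault, evict 1, frames {6,2,7,9}
7: hit
2: hit
Page faults: 5.

5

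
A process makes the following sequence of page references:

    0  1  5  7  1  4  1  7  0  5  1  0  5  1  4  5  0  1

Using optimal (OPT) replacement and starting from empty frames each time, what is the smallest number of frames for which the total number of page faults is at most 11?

f=1: 18 faults
f=2: 13 faults
f=3: 9 faults
f=4: 6 faults
f=5: 5 faults
Smallest f with faults ≤ 11 is 3.

3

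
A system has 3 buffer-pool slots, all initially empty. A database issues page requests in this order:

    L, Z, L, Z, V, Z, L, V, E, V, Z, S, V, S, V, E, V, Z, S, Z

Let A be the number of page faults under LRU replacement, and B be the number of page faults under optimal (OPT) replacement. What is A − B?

Under LRU: F F . . F . . . F . F F . . . F . F F . → 9 faults.
Under OPT: F F . . F . . . F . . F . . . . . F . . → 6 faults.
A − B = 9 − 6 = 3.

3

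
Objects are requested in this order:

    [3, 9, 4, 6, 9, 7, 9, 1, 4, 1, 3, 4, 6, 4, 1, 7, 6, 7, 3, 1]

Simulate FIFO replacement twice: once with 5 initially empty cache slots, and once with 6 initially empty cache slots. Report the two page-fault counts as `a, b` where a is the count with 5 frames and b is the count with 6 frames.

5 frames: F F F F . F . F . . F . . . . . . . . . → 7 faults.
6 frames: F F F F . F . F . . . . . . . . . . . . → 6 faults.
6 < 7: adding a frame reduced faults, as is typical.

7, 6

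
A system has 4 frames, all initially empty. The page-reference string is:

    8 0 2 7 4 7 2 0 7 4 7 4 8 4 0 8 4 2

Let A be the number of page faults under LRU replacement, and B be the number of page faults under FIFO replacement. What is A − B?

-1

Under LRU: F F F F F . . . . . . . F . . . . F → 7 faults.
Under FIFO: F F F F F . . . . . . . F . F . . F → 8 faults.
A − B = 7 − 8 = -1.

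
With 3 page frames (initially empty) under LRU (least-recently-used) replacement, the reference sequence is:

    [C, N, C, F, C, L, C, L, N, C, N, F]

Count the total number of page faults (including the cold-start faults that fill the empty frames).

C: miss, frames (C)
N: miss, frames (C N)
C: hit
F: miss, frames (N C F)
C: hit
L: miss, evict N, frames (F C L)
C: hit
L: hit
N: miss, evict F, frames (C L N)
C: hit
N: hit
F: miss, evict L, frames (C N F)
Page faults: 6.

6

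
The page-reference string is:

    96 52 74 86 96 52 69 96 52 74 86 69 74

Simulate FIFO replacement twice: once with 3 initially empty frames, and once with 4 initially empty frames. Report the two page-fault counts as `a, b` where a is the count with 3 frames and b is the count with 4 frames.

3 frames: F F F F F F F . . F F . . → 9 faults.
4 frames: F F F F . . F F F F F F . → 10 faults.
10 > 9: adding a frame increased faults — Belady's anomaly.

9, 10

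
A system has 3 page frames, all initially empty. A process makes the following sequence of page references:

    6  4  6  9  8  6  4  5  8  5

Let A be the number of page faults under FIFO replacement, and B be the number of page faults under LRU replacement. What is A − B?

Under FIFO: F F . F F F F F F . → 8 faults.
Under LRU: F F . F F . F F F . → 7 faults.
A − B = 8 − 7 = 1.

1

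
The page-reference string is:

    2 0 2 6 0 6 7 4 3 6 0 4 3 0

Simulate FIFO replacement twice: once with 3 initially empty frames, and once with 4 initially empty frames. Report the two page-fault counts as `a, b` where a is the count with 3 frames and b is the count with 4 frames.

10, 7

3 frames: F F . F . . F F F F F F F . → 10 faults.
4 frames: F F . F . . F F F . F . . . → 7 faults.
7 < 10: adding a frame reduced faults, as is typical.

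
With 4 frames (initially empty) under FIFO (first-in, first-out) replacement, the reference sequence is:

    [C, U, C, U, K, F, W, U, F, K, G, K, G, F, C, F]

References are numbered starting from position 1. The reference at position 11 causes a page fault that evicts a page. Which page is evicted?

U

pos 1: C -> miss, frames {C}
pos 2: U -> miss, frames {C,U}
pos 3: C -> hit
pos 4: U -> hit
pos 5: K -> miss, frames {C,U,K}
pos 6: F -> miss, frames {C,U,K,F}
pos 7: W -> miss, evict C, frames {U,K,F,W}
pos 8: U -> hit
pos 9: F -> hit
pos 10: K -> hit
pos 11: G -> miss, evict U, frames {K,F,W,G}
At position 11, page U is evicted.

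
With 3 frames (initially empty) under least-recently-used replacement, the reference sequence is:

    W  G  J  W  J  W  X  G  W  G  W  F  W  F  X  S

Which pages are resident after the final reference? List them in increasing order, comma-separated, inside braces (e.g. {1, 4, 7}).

W → miss, frames [W]
G → miss, frames [W, G]
J → miss, frames [W, G, J]
W → hit
J → hit
W → hit
X → miss, evict G, frames [J, W, X]
G → miss, evict J, frames [W, X, G]
W → hit
G → hit
W → hit
F → miss, evict X, frames [G, W, F]
W → hit
F → hit
X → miss, evict G, frames [W, F, X]
S → miss, evict W, frames [F, X, S]

{F, S, X}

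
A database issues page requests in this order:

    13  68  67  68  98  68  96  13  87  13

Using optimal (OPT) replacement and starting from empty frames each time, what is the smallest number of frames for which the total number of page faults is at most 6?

3

f=1: 10 faults
f=2: 7 faults
f=3: 6 faults
f=4: 6 faults
f=5: 6 faults
f=6: 6 faults
Smallest f with faults ≤ 6 is 3.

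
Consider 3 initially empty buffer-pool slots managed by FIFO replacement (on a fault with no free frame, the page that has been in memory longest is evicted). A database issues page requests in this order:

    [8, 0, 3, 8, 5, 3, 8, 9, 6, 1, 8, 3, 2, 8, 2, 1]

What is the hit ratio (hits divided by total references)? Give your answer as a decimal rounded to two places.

0.25

8 -> miss, frames [8]
0 -> miss, frames [8, 0]
3 -> miss, frames [8, 0, 3]
8 -> hit
5 -> miss, evict 8, frames [0, 3, 5]
3 -> hit
8 -> miss, evict 0, frames [3, 5, 8]
9 -> miss, evict 3, frames [5, 8, 9]
6 -> miss, evict 5, frames [8, 9, 6]
1 -> miss, evict 8, frames [9, 6, 1]
8 -> miss, evict 9, frames [6, 1, 8]
3 -> miss, evict 6, frames [1, 8, 3]
2 -> miss, evict 1, frames [8, 3, 2]
8 -> hit
2 -> hit
1 -> miss, evict 8, frames [3, 2, 1]
Hits: 4 of 16 references → 4/16 = 0.2500.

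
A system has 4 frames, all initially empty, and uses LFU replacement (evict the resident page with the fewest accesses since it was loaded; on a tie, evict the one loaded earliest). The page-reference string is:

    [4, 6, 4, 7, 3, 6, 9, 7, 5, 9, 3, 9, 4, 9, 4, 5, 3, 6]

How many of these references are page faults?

4: fault, frames {4}
6: fault, frames {4,6}
4: hit
7: fault, frames {4,6,7}
3: fault, frames {4,6,7,3}
6: hit
9: fault, evict 7, frames {4,6,3,9}
7: fault, evict 3, frames {4,6,9,7}
5: fault, evict 9, frames {4,6,7,5}
9: fault, evict 7, frames {4,6,5,9}
3: fault, evict 5, frames {4,6,9,3}
9: hit
4: hit
9: hit
4: hit
5: fault, evict 3, frames {4,6,9,5}
3: fault, evict 5, frames {4,6,9,3}
6: hit
Page faults: 11.

11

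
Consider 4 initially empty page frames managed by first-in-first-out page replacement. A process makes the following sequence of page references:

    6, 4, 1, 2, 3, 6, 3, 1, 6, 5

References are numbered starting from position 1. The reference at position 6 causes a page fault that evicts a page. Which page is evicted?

pos 1: 6 -> fault, frames (6)
pos 2: 4 -> fault, frames (6 4)
pos 3: 1 -> fault, frames (6 4 1)
pos 4: 2 -> fault, frames (6 4 1 2)
pos 5: 3 -> fault, evict 6, frames (4 1 2 3)
pos 6: 6 -> fault, evict 4, frames (1 2 3 6)
At position 6, page 4 is evicted.

4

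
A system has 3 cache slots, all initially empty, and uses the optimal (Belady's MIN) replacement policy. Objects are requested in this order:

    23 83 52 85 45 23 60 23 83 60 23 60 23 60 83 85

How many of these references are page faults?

7

23 -> miss, frames [23]
83 -> miss, frames [23, 83]
52 -> miss, frames [23, 83, 52]
85 -> miss, evict 52, frames [23, 83, 85]
45 -> miss, evict 85, frames [23, 83, 45]
23 -> hit
60 -> miss, evict 45, frames [23, 83, 60]
23 -> hit
83 -> hit
60 -> hit
23 -> hit
60 -> hit
23 -> hit
60 -> hit
83 -> hit
85 -> miss, evict 60, frames [23, 83, 85]
Page faults: 7.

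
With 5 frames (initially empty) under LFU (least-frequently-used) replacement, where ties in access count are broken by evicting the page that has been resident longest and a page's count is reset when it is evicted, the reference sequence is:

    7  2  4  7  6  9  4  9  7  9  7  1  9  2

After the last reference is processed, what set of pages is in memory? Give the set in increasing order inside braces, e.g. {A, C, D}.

7 -> fault, frames {7}
2 -> fault, frames {7,2}
4 -> fault, frames {7,2,4}
7 -> hit
6 -> fault, frames {7,2,4,6}
9 -> fault, frames {7,2,4,6,9}
4 -> hit
9 -> hit
7 -> hit
9 -> hit
7 -> hit
1 -> fault, evict 2, frames {7,4,6,9,1}
9 -> hit
2 -> fault, evict 6, frames {7,4,9,1,2}

{1, 2, 4, 7, 9}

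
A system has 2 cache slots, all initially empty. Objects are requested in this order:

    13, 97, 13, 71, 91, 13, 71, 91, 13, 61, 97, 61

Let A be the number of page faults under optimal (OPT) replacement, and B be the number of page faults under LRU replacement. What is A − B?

-2

Under OPT: F F . F F . F . F F F . → 8 faults.
Under LRU: F F . F F F F F F F F . → 10 faults.
A − B = 8 − 10 = -2.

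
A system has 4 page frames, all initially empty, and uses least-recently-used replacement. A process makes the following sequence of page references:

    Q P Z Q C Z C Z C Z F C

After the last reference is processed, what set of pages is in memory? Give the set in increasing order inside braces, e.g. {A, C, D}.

{C, F, Q, Z}

Q → miss, frames {Q}
P → miss, frames {Q,P}
Z → miss, frames {Q,P,Z}
Q → hit
C → miss, frames {P,Z,Q,C}
Z → hit
C → hit
Z → hit
C → hit
Z → hit
F → miss, evict P, frames {Q,C,Z,F}
C → hit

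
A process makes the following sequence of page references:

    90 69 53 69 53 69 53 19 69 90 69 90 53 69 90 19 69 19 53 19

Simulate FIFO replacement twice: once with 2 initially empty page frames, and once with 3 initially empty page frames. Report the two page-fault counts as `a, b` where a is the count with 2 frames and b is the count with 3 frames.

2 frames: F F F . . . . F F F . . F F F F F . F F → 13 faults.
3 frames: F F F . . . . F . F F . F . . F . . . . → 8 faults.
8 < 13: adding a frame reduced faults, as is typical.

13, 8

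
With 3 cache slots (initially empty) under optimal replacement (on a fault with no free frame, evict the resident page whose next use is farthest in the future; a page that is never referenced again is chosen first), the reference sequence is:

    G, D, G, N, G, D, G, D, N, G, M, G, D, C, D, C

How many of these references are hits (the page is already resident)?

G -> fault, frames {G}
D -> fault, frames {G,D}
G -> hit
N -> fault, frames {G,D,N}
G -> hit
D -> hit
G -> hit
D -> hit
N -> hit
G -> hit
M -> fault, evict N, frames {G,D,M}
G -> hit
D -> hit
C -> fault, evict M, frames {G,D,C}
D -> hit
C -> hit
Hits: 11.

11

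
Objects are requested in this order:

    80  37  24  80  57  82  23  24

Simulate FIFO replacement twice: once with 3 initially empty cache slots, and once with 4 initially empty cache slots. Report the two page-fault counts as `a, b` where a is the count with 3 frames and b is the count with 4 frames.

7, 6

3 frames: F F F . F F F F → 7 faults.
4 frames: F F F . F F F . → 6 faults.
6 < 7: adding a frame reduced faults, as is typical.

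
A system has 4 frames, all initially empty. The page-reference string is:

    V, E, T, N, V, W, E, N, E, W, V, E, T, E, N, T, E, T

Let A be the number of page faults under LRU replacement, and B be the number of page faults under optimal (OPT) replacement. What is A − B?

Under LRU: F F F F . F F . . . . . F . F . . . → 8 faults.
Under OPT: F F F F . F . . . . . . F . . . . . → 6 faults.
A − B = 8 − 6 = 2.

2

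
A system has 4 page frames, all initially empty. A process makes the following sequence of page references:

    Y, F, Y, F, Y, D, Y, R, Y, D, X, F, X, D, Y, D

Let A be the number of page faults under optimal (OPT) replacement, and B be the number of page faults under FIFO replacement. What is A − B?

-1

Under OPT: F F . . . F . F . . F . . . . . → 5 faults.
Under FIFO: F F . . . F . F . . F . . . F . → 6 faults.
A − B = 5 − 6 = -1.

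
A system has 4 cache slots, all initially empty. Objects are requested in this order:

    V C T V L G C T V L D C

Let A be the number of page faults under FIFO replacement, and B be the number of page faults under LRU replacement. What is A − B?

-3

Under FIFO: F F F . F F . . F . F F → 8 faults.
Under LRU: F F F . F F F F F F F F → 11 faults.
A − B = 8 − 11 = -3.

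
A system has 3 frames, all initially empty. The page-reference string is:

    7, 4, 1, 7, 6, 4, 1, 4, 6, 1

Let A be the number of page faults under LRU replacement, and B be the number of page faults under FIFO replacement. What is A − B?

2

Under LRU: F F F . F F F . . . → 6 faults.
Under FIFO: F F F . F . . . . . → 4 faults.
A − B = 6 − 4 = 2.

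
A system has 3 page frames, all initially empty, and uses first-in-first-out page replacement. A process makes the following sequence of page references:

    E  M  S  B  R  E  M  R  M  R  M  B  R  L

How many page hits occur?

E -> miss, frames [E]
M -> miss, frames [E, M]
S -> miss, frames [E, M, S]
B -> miss, evict E, frames [M, S, B]
R -> miss, evict M, frames [S, B, R]
E -> miss, evict S, frames [B, R, E]
M -> miss, evict B, frames [R, E, M]
R -> hit
M -> hit
R -> hit
M -> hit
B -> miss, evict R, frames [E, M, B]
R -> miss, evict E, frames [M, B, R]
L -> miss, evict M, frames [B, R, L]
Hits: 4.

4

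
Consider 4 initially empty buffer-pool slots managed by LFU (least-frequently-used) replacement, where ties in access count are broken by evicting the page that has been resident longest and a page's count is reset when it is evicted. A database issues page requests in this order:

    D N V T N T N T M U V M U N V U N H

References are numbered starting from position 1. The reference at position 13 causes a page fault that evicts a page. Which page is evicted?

pos 1: D → fault, frames {D}
pos 2: N → fault, frames {D,N}
pos 3: V → fault, frames {D,N,V}
pos 4: T → fault, frames {D,N,V,T}
pos 5: N → hit
pos 6: T → hit
pos 7: N → hit
pos 8: T → hit
pos 9: M → fault, evict D, frames {N,V,T,M}
pos 10: U → fault, evict V, frames {N,T,M,U}
pos 11: V → fault, evict M, frames {N,T,U,V}
pos 12: M → fault, evict U, frames {N,T,V,M}
pos 13: U → fault, evict V, frames {N,T,M,U}
At position 13, page V is evicted.

V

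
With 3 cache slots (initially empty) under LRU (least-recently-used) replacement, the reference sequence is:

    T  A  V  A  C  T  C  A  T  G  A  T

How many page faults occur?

T → miss, frames {T}
A → miss, frames {T,A}
V → miss, frames {T,A,V}
A → hit
C → miss, evict T, frames {V,A,C}
T → miss, evict V, frames {A,C,T}
C → hit
A → hit
T → hit
G → miss, evict C, frames {A,T,G}
A → hit
T → hit
Page faults: 6.

6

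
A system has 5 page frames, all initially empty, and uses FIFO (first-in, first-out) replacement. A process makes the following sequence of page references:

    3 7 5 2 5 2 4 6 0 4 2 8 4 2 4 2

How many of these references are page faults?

8

3: miss, frames [3]
7: miss, frames [3, 7]
5: miss, frames [3, 7, 5]
2: miss, frames [3, 7, 5, 2]
5: hit
2: hit
4: miss, frames [3, 7, 5, 2, 4]
6: miss, evict 3, frames [7, 5, 2, 4, 6]
0: miss, evict 7, frames [5, 2, 4, 6, 0]
4: hit
2: hit
8: miss, evict 5, frames [2, 4, 6, 0, 8]
4: hit
2: hit
4: hit
2: hit
Page faults: 8.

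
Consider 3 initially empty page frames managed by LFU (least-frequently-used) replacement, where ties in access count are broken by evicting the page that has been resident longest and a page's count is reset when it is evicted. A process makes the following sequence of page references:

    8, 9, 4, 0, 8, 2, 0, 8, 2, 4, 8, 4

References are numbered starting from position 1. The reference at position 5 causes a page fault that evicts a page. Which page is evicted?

9

pos 1: 8: miss, frames [8]
pos 2: 9: miss, frames [8, 9]
pos 3: 4: miss, frames [8, 9, 4]
pos 4: 0: miss, evict 8, frames [9, 4, 0]
pos 5: 8: miss, evict 9, frames [4, 0, 8]
At position 5, page 9 is evicted.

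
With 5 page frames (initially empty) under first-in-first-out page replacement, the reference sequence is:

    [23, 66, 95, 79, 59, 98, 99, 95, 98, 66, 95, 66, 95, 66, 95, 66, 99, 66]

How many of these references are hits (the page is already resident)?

9

23: fault, frames [23]
66: fault, frames [23, 66]
95: fault, frames [23, 66, 95]
79: fault, frames [23, 66, 95, 79]
59: fault, frames [23, 66, 95, 79, 59]
98: fault, evict 23, frames [66, 95, 79, 59, 98]
99: fault, evict 66, frames [95, 79, 59, 98, 99]
95: hit
98: hit
66: fault, evict 95, frames [79, 59, 98, 99, 66]
95: fault, evict 79, frames [59, 98, 99, 66, 95]
66: hit
95: hit
66: hit
95: hit
66: hit
99: hit
66: hit
Hits: 9.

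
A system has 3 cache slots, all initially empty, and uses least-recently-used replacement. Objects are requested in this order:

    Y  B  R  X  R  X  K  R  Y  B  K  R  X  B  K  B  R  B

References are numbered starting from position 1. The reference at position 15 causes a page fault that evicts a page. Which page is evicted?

R

pos 1: Y → fault, frames {Y}
pos 2: B → fault, frames {Y,B}
pos 3: R → fault, frames {Y,B,R}
pos 4: X → fault, evict Y, frames {B,R,X}
pos 5: R → hit
pos 6: X → hit
pos 7: K → fault, evict B, frames {R,X,K}
pos 8: R → hit
pos 9: Y → fault, evict X, frames {K,R,Y}
pos 10: B → fault, evict K, frames {R,Y,B}
pos 11: K → fault, evict R, frames {Y,B,K}
pos 12: R → fault, evict Y, frames {B,K,R}
pos 13: X → fault, evict B, frames {K,R,X}
pos 14: B → fault, evict K, frames {R,X,B}
pos 15: K → fault, evict R, frames {X,B,K}
At position 15, page R is evicted.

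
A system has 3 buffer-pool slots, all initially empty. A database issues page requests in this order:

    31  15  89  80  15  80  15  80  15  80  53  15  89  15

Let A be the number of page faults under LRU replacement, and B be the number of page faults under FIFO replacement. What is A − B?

-1

Under LRU: F F F F . . . . . . F . F . → 6 faults.
Under FIFO: F F F F . . . . . . F F F . → 7 faults.
A − B = 6 − 7 = -1.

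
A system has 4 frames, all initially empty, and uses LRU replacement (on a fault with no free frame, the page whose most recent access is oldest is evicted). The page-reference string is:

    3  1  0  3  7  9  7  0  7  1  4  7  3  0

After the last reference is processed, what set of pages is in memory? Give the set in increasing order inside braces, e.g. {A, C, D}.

{0, 3, 4, 7}

3 -> miss, frames [3]
1 -> miss, frames [3, 1]
0 -> miss, frames [3, 1, 0]
3 -> hit
7 -> miss, frames [1, 0, 3, 7]
9 -> miss, evict 1, frames [0, 3, 7, 9]
7 -> hit
0 -> hit
7 -> hit
1 -> miss, evict 3, frames [9, 0, 7, 1]
4 -> miss, evict 9, frames [0, 7, 1, 4]
7 -> hit
3 -> miss, evict 0, frames [1, 4, 7, 3]
0 -> miss, evict 1, frames [4, 7, 3, 0]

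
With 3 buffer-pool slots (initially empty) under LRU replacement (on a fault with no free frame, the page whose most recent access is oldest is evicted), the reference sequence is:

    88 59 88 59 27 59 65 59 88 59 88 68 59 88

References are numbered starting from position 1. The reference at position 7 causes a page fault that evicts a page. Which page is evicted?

pos 1: 88 -> fault, frames {88}
pos 2: 59 -> fault, frames {88,59}
pos 3: 88 -> hit
pos 4: 59 -> hit
pos 5: 27 -> fault, frames {88,59,27}
pos 6: 59 -> hit
pos 7: 65 -> fault, evict 88, frames {27,59,65}
At position 7, page 88 is evicted.

88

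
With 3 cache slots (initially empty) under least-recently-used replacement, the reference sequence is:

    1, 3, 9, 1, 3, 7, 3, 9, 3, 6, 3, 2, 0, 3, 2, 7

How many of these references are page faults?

1: fault, frames [1]
3: fault, frames [1, 3]
9: fault, frames [1, 3, 9]
1: hit
3: hit
7: fault, evict 9, frames [1, 3, 7]
3: hit
9: fault, evict 1, frames [7, 3, 9]
3: hit
6: fault, evict 7, frames [9, 3, 6]
3: hit
2: fault, evict 9, frames [6, 3, 2]
0: fault, evict 6, frames [3, 2, 0]
3: hit
2: hit
7: fault, evict 0, frames [3, 2, 7]
Page faults: 9.

9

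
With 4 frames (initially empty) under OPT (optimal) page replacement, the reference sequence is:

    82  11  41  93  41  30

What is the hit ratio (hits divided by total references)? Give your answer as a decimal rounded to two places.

82 → miss, frames {82}
11 → miss, frames {82,11}
41 → miss, frames {82,11,41}
93 → miss, frames {82,11,41,93}
41 → hit
30 → miss, evict 93, frames {82,11,41,30}
Hits: 1 of 6 references → 1/6 = 0.1667.

0.17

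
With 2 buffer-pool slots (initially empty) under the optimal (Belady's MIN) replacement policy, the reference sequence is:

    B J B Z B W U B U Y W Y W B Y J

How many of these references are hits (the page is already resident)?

B -> miss, frames [B]
J -> miss, frames [B, J]
B -> hit
Z -> miss, evict J, frames [B, Z]
B -> hit
W -> miss, evict Z, frames [B, W]
U -> miss, evict W, frames [B, U]
B -> hit
U -> hit
Y -> miss, evict U, frames [B, Y]
W -> miss, evict B, frames [Y, W]
Y -> hit
W -> hit
B -> miss, evict W, frames [Y, B]
Y -> hit
J -> miss, evict B, frames [Y, J]
Hits: 7.

7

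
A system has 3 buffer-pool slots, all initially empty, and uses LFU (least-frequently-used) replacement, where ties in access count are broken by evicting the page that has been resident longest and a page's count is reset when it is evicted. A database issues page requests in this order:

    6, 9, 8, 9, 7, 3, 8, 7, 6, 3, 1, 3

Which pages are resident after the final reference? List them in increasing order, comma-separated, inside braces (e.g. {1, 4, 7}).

6 → fault, frames [6]
9 → fault, frames [6, 9]
8 → fault, frames [6, 9, 8]
9 → hit
7 → fault, evict 6, frames [9, 8, 7]
3 → fault, evict 8, frames [9, 7, 3]
8 → fault, evict 7, frames [9, 3, 8]
7 → fault, evict 3, frames [9, 8, 7]
6 → fault, evict 8, frames [9, 7, 6]
3 → fault, evict 7, frames [9, 6, 3]
1 → fault, evict 6, frames [9, 3, 1]
3 → hit

{1, 3, 9}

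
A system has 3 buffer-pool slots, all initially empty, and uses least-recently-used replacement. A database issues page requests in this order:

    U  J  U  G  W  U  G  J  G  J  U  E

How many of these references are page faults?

6

U → fault, frames [U]
J → fault, frames [U, J]
U → hit
G → fault, frames [J, U, G]
W → fault, evict J, frames [U, G, W]
U → hit
G → hit
J → fault, evict W, frames [U, G, J]
G → hit
J → hit
U → hit
E → fault, evict G, frames [J, U, E]
Page faults: 6.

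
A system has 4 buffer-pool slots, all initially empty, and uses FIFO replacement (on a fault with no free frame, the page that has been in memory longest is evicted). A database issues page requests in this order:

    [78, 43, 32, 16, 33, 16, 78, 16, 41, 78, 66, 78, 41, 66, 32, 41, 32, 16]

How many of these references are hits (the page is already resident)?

78 -> miss, frames (78)
43 -> miss, frames (78 43)
32 -> miss, frames (78 43 32)
16 -> miss, frames (78 43 32 16)
33 -> miss, evict 78, frames (43 32 16 33)
16 -> hit
78 -> miss, evict 43, frames (32 16 33 78)
16 -> hit
41 -> miss, evict 32, frames (16 33 78 41)
78 -> hit
66 -> miss, evict 16, frames (33 78 41 66)
78 -> hit
41 -> hit
66 -> hit
32 -> miss, evict 33, frames (78 41 66 32)
41 -> hit
32 -> hit
16 -> miss, evict 78, frames (41 66 32 16)
Hits: 8.

8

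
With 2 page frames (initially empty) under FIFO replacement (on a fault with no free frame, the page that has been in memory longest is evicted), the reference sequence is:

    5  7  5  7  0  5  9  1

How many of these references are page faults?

5: fault, frames {5}
7: fault, frames {5,7}
5: hit
7: hit
0: fault, evict 5, frames {7,0}
5: fault, evict 7, frames {0,5}
9: fault, evict 0, frames {5,9}
1: fault, evict 5, frames {9,1}
Page faults: 6.

6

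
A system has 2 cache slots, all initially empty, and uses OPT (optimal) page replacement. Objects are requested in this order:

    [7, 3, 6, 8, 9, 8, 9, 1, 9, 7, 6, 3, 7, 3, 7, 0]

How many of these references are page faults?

7 -> fault, frames (7)
3 -> fault, frames (7 3)
6 -> fault, evict 3, frames (7 6)
8 -> fault, evict 6, frames (7 8)
9 -> fault, evict 7, frames (8 9)
8 -> hit
9 -> hit
1 -> fault, evict 8, frames (9 1)
9 -> hit
7 -> fault, evict 1, frames (9 7)
6 -> fault, evict 9, frames (7 6)
3 -> fault, evict 6, frames (7 3)
7 -> hit
3 -> hit
7 -> hit
0 -> fault, evict 3, frames (7 0)
Page faults: 10.

10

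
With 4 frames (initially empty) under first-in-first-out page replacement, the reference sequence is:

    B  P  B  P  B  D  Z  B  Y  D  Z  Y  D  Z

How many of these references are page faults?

5

B: fault, frames {B}
P: fault, frames {B,P}
B: hit
P: hit
B: hit
D: fault, frames {B,P,D}
Z: fault, frames {B,P,D,Z}
B: hit
Y: fault, evict B, frames {P,D,Z,Y}
D: hit
Z: hit
Y: hit
D: hit
Z: hit
Page faults: 5.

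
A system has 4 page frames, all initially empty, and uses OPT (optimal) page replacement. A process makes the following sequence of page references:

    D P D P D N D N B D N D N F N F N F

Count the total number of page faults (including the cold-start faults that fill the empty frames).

D: fault, frames {D}
P: fault, frames {D,P}
D: hit
P: hit
D: hit
N: fault, frames {D,P,N}
D: hit
N: hit
B: fault, frames {D,P,N,B}
D: hit
N: hit
D: hit
N: hit
F: fault, evict B, frames {D,P,N,F}
N: hit
F: hit
N: hit
F: hit
Page faults: 5.

5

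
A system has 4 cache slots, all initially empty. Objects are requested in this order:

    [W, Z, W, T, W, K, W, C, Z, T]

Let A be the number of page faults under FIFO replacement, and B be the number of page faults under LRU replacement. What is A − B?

-2

Under FIFO: F F . F . F . F . . → 5 faults.
Under LRU: F F . F . F . F F F → 7 faults.
A − B = 5 − 7 = -2.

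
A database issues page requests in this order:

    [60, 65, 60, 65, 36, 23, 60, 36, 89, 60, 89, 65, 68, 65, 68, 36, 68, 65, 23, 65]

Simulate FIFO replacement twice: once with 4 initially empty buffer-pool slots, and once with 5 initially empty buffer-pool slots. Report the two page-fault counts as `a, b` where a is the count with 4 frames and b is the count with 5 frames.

4 frames: F F . . F F . . F F . F F . . F . . F . → 10 faults.
5 frames: F F . . F F . . F . . . F . . . . . . . → 6 faults.
6 < 10: adding a frame reduced faults, as is typical.

10, 6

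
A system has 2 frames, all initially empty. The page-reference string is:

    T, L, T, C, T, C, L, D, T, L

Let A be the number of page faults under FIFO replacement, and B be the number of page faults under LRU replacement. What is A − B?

Under FIFO: F F . F F . F F F F → 8 faults.
Under LRU: F F . F . . F F F F → 7 faults.
A − B = 8 − 7 = 1.

1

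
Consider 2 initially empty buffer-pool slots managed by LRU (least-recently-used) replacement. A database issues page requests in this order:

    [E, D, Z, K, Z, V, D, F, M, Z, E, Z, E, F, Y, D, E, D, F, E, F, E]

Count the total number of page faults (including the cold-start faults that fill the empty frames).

16

E: fault, frames [E]
D: fault, frames [E, D]
Z: fault, evict E, frames [D, Z]
K: fault, evict D, frames [Z, K]
Z: hit
V: fault, evict K, frames [Z, V]
D: fault, evict Z, frames [V, D]
F: fault, evict V, frames [D, F]
M: fault, evict D, frames [F, M]
Z: fault, evict F, frames [M, Z]
E: fault, evict M, frames [Z, E]
Z: hit
E: hit
F: fault, evict Z, frames [E, F]
Y: fault, evict E, frames [F, Y]
D: fault, evict F, frames [Y, D]
E: fault, evict Y, frames [D, E]
D: hit
F: fault, evict E, frames [D, F]
E: fault, evict D, frames [F, E]
F: hit
E: hit
Page faults: 16.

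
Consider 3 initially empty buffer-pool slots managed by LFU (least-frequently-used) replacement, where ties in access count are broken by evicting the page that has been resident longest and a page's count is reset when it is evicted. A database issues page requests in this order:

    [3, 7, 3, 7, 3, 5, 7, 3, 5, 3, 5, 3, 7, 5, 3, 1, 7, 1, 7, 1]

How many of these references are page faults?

3 -> fault, frames {3}
7 -> fault, frames {3,7}
3 -> hit
7 -> hit
3 -> hit
5 -> fault, frames {3,7,5}
7 -> hit
3 -> hit
5 -> hit
3 -> hit
5 -> hit
3 -> hit
7 -> hit
5 -> hit
3 -> hit
1 -> fault, evict 7, frames {3,5,1}
7 -> fault, evict 1, frames {3,5,7}
1 -> fault, evict 7, frames {3,5,1}
7 -> fault, evict 1, frames {3,5,7}
1 -> fault, evict 7, frames {3,5,1}
Page faults: 8.

8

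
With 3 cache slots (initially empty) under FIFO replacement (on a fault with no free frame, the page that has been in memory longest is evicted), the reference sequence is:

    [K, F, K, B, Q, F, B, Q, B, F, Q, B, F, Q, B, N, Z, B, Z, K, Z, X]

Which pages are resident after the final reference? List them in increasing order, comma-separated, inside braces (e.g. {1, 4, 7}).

K -> miss, frames (K)
F -> miss, frames (K F)
K -> hit
B -> miss, frames (K F B)
Q -> miss, evict K, frames (F B Q)
F -> hit
B -> hit
Q -> hit
B -> hit
F -> hit
Q -> hit
B -> hit
F -> hit
Q -> hit
B -> hit
N -> miss, evict F, frames (B Q N)
Z -> miss, evict B, frames (Q N Z)
B -> miss, evict Q, frames (N Z B)
Z -> hit
K -> miss, evict N, frames (Z B K)
Z -> hit
X -> miss, evict Z, frames (B K X)

{B, K, X}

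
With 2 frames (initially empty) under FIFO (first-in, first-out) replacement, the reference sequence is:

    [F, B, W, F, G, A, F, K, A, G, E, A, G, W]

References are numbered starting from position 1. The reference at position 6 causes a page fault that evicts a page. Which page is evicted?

pos 1: F → fault, frames (F)
pos 2: B → fault, frames (F B)
pos 3: W → fault, evict F, frames (B W)
pos 4: F → fault, evict B, frames (W F)
pos 5: G → fault, evict W, frames (F G)
pos 6: A → fault, evict F, frames (G A)
At position 6, page F is evicted.

F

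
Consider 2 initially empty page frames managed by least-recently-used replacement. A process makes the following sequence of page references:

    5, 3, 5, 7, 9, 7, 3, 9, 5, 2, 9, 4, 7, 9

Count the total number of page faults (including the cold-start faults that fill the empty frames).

5: miss, frames (5)
3: miss, frames (5 3)
5: hit
7: miss, evict 3, frames (5 7)
9: miss, evict 5, frames (7 9)
7: hit
3: miss, evict 9, frames (7 3)
9: miss, evict 7, frames (3 9)
5: miss, evict 3, frames (9 5)
2: miss, evict 9, frames (5 2)
9: miss, evict 5, frames (2 9)
4: miss, evict 2, frames (9 4)
7: miss, evict 9, frames (4 7)
9: miss, evict 4, frames (7 9)
Page faults: 12.

12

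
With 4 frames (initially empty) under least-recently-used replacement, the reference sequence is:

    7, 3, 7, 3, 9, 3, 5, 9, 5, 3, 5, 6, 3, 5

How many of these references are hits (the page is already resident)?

7 → miss, frames {7}
3 → miss, frames {7,3}
7 → hit
3 → hit
9 → miss, frames {7,3,9}
3 → hit
5 → miss, frames {7,9,3,5}
9 → hit
5 → hit
3 → hit
5 → hit
6 → miss, evict 7, frames {9,3,5,6}
3 → hit
5 → hit
Hits: 9.

9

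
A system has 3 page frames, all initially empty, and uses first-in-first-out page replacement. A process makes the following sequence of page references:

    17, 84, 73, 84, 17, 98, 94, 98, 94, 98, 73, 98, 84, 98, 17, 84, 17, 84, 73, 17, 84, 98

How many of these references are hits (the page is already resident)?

17: miss, frames {17}
84: miss, frames {17,84}
73: miss, frames {17,84,73}
84: hit
17: hit
98: miss, evict 17, frames {84,73,98}
94: miss, evict 84, frames {73,98,94}
98: hit
94: hit
98: hit
73: hit
98: hit
84: miss, evict 73, frames {98,94,84}
98: hit
17: miss, evict 98, frames {94,84,17}
84: hit
17: hit
84: hit
73: miss, evict 94, frames {84,17,73}
17: hit
84: hit
98: miss, evict 84, frames {17,73,98}
Hits: 13.

13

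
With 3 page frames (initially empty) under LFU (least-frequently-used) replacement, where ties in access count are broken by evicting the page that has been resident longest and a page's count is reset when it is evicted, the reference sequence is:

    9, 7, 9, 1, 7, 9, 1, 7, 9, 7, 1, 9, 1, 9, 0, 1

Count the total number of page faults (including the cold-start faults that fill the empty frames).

9: miss, frames (9)
7: miss, frames (9 7)
9: hit
1: miss, frames (9 7 1)
7: hit
9: hit
1: hit
7: hit
9: hit
7: hit
1: hit
9: hit
1: hit
9: hit
0: miss, evict 7, frames (9 1 0)
1: hit
Page faults: 4.

4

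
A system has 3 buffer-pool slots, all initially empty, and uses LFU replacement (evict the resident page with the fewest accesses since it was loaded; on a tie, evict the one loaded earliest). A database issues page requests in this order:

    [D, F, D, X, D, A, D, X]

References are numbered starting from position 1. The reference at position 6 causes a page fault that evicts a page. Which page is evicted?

F

pos 1: D: fault, frames (D)
pos 2: F: fault, frames (D F)
pos 3: D: hit
pos 4: X: fault, frames (D F X)
pos 5: D: hit
pos 6: A: fault, evict F, frames (D X A)
At position 6, page F is evicted.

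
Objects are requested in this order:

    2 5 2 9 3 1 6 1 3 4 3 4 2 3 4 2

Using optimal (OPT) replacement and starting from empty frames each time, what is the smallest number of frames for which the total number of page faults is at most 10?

2

f=1: 16 faults
f=2: 10 faults
f=3: 8 faults
f=4: 7 faults
f=5: 7 faults
f=6: 7 faults
f=7: 7 faults
Smallest f with faults ≤ 10 is 2.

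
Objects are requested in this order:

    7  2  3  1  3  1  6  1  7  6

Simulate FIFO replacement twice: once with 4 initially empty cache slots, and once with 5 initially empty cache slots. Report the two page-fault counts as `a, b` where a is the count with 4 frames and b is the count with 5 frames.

6, 5

4 frames: F F F F . . F . F . → 6 faults.
5 frames: F F F F . . F . . . → 5 faults.
5 < 6: adding a frame reduced faults, as is typical.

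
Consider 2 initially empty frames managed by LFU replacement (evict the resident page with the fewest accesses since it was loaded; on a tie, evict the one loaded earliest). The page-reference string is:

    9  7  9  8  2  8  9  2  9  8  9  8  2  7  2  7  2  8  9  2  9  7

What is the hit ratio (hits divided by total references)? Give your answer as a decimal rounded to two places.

9: miss, frames [9]
7: miss, frames [9, 7]
9: hit
8: miss, evict 7, frames [9, 8]
2: miss, evict 8, frames [9, 2]
8: miss, evict 2, frames [9, 8]
9: hit
2: miss, evict 8, frames [9, 2]
9: hit
8: miss, evict 2, frames [9, 8]
9: hit
8: hit
2: miss, evict 8, frames [9, 2]
7: miss, evict 2, frames [9, 7]
2: miss, evict 7, frames [9, 2]
7: miss, evict 2, frames [9, 7]
2: miss, evict 7, frames [9, 2]
8: miss, evict 2, frames [9, 8]
9: hit
2: miss, evict 8, frames [9, 2]
9: hit
7: miss, evict 2, frames [9, 7]
Hits: 7 of 22 references → 7/22 = 0.3182.

0.32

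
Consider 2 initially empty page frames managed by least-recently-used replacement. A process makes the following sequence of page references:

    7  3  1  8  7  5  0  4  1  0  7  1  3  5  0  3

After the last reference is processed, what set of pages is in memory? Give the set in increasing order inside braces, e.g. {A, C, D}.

{0, 3}

7 → fault, frames [7]
3 → fault, frames [7, 3]
1 → fault, evict 7, frames [3, 1]
8 → fault, evict 3, frames [1, 8]
7 → fault, evict 1, frames [8, 7]
5 → fault, evict 8, frames [7, 5]
0 → fault, evict 7, frames [5, 0]
4 → fault, evict 5, frames [0, 4]
1 → fault, evict 0, frames [4, 1]
0 → fault, evict 4, frames [1, 0]
7 → fault, evict 1, frames [0, 7]
1 → fault, evict 0, frames [7, 1]
3 → fault, evict 7, frames [1, 3]
5 → fault, evict 1, frames [3, 5]
0 → fault, evict 3, frames [5, 0]
3 → fault, evict 5, frames [0, 3]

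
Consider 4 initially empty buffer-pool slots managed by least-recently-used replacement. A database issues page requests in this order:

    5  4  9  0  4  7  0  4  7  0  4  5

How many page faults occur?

5: miss, frames [5]
4: miss, frames [5, 4]
9: miss, frames [5, 4, 9]
0: miss, frames [5, 4, 9, 0]
4: hit
7: miss, evict 5, frames [9, 0, 4, 7]
0: hit
4: hit
7: hit
0: hit
4: hit
5: miss, evict 9, frames [7, 0, 4, 5]
Page faults: 6.

6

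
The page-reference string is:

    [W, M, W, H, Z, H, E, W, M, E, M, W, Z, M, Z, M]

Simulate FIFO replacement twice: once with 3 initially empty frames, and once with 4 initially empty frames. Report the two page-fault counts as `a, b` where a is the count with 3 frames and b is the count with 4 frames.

3 frames: F F . F F . F F F . . . F . . . → 8 faults.
4 frames: F F . F F . F F F . . . . . . . → 7 faults.
7 < 8: adding a frame reduced faults, as is typical.

8, 7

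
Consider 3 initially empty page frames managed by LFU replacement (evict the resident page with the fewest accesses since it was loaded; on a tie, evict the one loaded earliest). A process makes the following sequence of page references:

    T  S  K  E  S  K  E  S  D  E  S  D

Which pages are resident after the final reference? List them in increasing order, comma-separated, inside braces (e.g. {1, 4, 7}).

T → fault, frames [T]
S → fault, frames [T, S]
K → fault, frames [T, S, K]
E → fault, evict T, frames [S, K, E]
S → hit
K → hit
E → hit
S → hit
D → fault, evict K, frames [S, E, D]
E → hit
S → hit
D → hit

{D, E, S}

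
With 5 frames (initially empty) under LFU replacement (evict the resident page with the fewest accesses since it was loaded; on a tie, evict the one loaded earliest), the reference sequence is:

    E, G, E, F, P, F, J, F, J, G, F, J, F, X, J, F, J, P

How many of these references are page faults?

7

E: fault, frames [E]
G: fault, frames [E, G]
E: hit
F: fault, frames [E, G, F]
P: fault, frames [E, G, F, P]
F: hit
J: fault, frames [E, G, F, P, J]
F: hit
J: hit
G: hit
F: hit
J: hit
F: hit
X: fault, evict P, frames [E, G, F, J, X]
J: hit
F: hit
J: hit
P: fault, evict X, frames [E, G, F, J, P]
Page faults: 7.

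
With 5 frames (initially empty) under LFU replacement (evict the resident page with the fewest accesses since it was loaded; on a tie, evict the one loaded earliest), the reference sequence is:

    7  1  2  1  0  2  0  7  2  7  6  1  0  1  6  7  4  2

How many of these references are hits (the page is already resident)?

12

7 → fault, frames {7}
1 → fault, frames {7,1}
2 → fault, frames {7,1,2}
1 → hit
0 → fault, frames {7,1,2,0}
2 → hit
0 → hit
7 → hit
2 → hit
7 → hit
6 → fault, frames {7,1,2,0,6}
1 → hit
0 → hit
1 → hit
6 → hit
7 → hit
4 → fault, evict 6, frames {7,1,2,0,4}
2 → hit
Hits: 12.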